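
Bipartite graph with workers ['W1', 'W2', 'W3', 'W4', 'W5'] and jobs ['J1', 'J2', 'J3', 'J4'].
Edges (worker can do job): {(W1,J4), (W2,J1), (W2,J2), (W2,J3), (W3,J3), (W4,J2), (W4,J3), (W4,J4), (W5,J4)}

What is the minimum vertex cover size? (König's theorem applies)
Minimum vertex cover size = 4

By König's theorem: in bipartite graphs,
min vertex cover = max matching = 4

Maximum matching has size 4, so minimum vertex cover also has size 4.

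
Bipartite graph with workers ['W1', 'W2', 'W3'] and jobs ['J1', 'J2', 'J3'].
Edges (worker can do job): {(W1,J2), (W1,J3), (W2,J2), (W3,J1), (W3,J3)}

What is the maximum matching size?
Maximum matching size = 3

Maximum matching: {(W1,J3), (W2,J2), (W3,J1)}
Size: 3

This assigns 3 workers to 3 distinct jobs.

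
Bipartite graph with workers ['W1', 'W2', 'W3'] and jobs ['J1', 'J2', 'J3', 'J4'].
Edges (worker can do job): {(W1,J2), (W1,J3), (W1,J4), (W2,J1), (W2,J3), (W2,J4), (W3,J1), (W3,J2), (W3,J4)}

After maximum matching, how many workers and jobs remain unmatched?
Unmatched: 0 workers, 1 jobs

Maximum matching size: 3
Workers: 3 total, 3 matched, 0 unmatched
Jobs: 4 total, 3 matched, 1 unmatched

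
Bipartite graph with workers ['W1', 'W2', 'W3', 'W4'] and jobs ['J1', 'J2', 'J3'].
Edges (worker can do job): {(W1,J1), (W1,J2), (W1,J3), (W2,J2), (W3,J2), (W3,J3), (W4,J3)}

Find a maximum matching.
Matching: {(W1,J1), (W3,J2), (W4,J3)}

Maximum matching (size 3):
  W1 → J1
  W3 → J2
  W4 → J3

Each worker is assigned to at most one job, and each job to at most one worker.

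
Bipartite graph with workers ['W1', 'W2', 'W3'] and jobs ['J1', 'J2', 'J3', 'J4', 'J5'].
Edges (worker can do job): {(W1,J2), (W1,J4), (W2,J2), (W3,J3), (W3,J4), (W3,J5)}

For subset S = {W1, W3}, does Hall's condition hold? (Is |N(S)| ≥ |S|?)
Yes: |N(S)| = 4, |S| = 2

Subset S = {W1, W3}
Neighbors N(S) = {J2, J3, J4, J5}

|N(S)| = 4, |S| = 2
Hall's condition: |N(S)| ≥ |S| is satisfied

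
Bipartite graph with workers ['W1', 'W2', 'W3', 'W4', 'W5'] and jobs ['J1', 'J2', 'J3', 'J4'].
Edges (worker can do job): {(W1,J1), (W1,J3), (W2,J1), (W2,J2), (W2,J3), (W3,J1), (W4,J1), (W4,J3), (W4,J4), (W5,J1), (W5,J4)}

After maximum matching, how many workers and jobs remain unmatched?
Unmatched: 1 workers, 0 jobs

Maximum matching size: 4
Workers: 5 total, 4 matched, 1 unmatched
Jobs: 4 total, 4 matched, 0 unmatched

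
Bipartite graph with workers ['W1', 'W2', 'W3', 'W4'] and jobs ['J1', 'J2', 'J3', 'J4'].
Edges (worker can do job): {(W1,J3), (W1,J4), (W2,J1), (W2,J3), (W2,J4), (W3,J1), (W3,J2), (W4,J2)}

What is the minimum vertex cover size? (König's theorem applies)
Minimum vertex cover size = 4

By König's theorem: in bipartite graphs,
min vertex cover = max matching = 4

Maximum matching has size 4, so minimum vertex cover also has size 4.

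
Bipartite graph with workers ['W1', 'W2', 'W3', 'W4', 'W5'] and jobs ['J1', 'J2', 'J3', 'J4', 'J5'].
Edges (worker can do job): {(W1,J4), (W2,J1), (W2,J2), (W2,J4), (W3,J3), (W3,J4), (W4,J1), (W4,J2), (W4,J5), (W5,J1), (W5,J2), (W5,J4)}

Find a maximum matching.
Matching: {(W1,J4), (W2,J1), (W3,J3), (W4,J5), (W5,J2)}

Maximum matching (size 5):
  W1 → J4
  W2 → J1
  W3 → J3
  W4 → J5
  W5 → J2

Each worker is assigned to at most one job, and each job to at most one worker.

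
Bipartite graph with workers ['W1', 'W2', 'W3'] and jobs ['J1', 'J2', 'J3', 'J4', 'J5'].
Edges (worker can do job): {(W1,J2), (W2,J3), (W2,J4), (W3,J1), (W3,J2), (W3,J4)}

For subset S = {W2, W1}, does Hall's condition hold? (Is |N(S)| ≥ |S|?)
Yes: |N(S)| = 3, |S| = 2

Subset S = {W2, W1}
Neighbors N(S) = {J2, J3, J4}

|N(S)| = 3, |S| = 2
Hall's condition: |N(S)| ≥ |S| is satisfied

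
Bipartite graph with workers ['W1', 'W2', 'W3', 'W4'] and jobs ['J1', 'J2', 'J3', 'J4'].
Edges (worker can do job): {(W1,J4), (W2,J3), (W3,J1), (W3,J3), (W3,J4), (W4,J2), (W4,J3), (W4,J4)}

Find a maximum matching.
Matching: {(W1,J4), (W2,J3), (W3,J1), (W4,J2)}

Maximum matching (size 4):
  W1 → J4
  W2 → J3
  W3 → J1
  W4 → J2

Each worker is assigned to at most one job, and each job to at most one worker.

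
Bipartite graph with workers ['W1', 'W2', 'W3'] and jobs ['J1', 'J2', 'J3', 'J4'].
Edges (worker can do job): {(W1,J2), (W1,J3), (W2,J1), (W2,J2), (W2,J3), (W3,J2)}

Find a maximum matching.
Matching: {(W1,J3), (W2,J1), (W3,J2)}

Maximum matching (size 3):
  W1 → J3
  W2 → J1
  W3 → J2

Each worker is assigned to at most one job, and each job to at most one worker.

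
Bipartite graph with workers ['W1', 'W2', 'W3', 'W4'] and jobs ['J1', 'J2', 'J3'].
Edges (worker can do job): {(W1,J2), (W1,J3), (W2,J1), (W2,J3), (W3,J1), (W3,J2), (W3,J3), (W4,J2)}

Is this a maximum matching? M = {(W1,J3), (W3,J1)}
No, size 2 is not maximum

Proposed matching has size 2.
Maximum matching size for this graph: 3.

This is NOT maximum - can be improved to size 3.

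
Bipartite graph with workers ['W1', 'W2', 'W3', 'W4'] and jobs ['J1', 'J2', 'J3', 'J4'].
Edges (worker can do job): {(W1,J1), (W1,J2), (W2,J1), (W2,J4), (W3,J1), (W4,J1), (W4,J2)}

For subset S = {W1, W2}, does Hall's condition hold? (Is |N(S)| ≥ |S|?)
Yes: |N(S)| = 3, |S| = 2

Subset S = {W1, W2}
Neighbors N(S) = {J1, J2, J4}

|N(S)| = 3, |S| = 2
Hall's condition: |N(S)| ≥ |S| is satisfied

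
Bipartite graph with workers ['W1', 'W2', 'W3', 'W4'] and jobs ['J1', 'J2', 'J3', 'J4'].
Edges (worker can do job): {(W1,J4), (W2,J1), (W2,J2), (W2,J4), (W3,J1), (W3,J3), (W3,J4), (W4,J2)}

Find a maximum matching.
Matching: {(W1,J4), (W2,J1), (W3,J3), (W4,J2)}

Maximum matching (size 4):
  W1 → J4
  W2 → J1
  W3 → J3
  W4 → J2

Each worker is assigned to at most one job, and each job to at most one worker.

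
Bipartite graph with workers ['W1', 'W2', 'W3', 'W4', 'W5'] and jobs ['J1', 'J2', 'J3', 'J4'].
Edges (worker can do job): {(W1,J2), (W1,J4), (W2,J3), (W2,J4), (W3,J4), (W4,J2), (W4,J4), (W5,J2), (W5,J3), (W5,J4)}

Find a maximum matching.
Matching: {(W3,J4), (W4,J2), (W5,J3)}

Maximum matching (size 3):
  W3 → J4
  W4 → J2
  W5 → J3

Each worker is assigned to at most one job, and each job to at most one worker.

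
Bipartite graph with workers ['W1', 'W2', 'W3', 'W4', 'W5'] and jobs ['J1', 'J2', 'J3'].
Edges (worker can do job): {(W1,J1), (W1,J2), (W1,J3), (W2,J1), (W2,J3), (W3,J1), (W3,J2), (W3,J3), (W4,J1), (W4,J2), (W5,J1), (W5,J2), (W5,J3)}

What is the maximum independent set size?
Maximum independent set = 5

By König's theorem:
- Min vertex cover = Max matching = 3
- Max independent set = Total vertices - Min vertex cover
- Max independent set = 8 - 3 = 5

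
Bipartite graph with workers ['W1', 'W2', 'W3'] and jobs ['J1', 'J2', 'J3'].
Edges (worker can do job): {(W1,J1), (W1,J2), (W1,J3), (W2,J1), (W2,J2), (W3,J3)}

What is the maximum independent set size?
Maximum independent set = 3

By König's theorem:
- Min vertex cover = Max matching = 3
- Max independent set = Total vertices - Min vertex cover
- Max independent set = 6 - 3 = 3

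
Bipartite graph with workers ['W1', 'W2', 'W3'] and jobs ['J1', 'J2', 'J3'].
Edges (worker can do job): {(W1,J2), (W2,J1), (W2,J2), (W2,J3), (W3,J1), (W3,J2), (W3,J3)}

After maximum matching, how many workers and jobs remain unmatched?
Unmatched: 0 workers, 0 jobs

Maximum matching size: 3
Workers: 3 total, 3 matched, 0 unmatched
Jobs: 3 total, 3 matched, 0 unmatched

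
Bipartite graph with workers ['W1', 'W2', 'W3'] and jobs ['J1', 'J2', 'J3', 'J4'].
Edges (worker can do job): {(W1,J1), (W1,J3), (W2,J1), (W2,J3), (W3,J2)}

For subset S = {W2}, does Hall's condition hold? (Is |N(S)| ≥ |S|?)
Yes: |N(S)| = 2, |S| = 1

Subset S = {W2}
Neighbors N(S) = {J1, J3}

|N(S)| = 2, |S| = 1
Hall's condition: |N(S)| ≥ |S| is satisfied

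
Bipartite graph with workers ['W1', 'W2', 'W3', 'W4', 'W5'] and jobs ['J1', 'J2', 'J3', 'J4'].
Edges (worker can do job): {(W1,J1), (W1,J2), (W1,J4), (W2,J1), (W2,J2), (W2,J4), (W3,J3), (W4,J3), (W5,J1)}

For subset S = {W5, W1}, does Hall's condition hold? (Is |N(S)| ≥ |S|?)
Yes: |N(S)| = 3, |S| = 2

Subset S = {W5, W1}
Neighbors N(S) = {J1, J2, J4}

|N(S)| = 3, |S| = 2
Hall's condition: |N(S)| ≥ |S| is satisfied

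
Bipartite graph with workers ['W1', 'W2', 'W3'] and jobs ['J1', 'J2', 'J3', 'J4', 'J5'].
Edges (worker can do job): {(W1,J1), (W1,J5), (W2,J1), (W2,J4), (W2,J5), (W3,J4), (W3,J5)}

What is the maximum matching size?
Maximum matching size = 3

Maximum matching: {(W1,J5), (W2,J1), (W3,J4)}
Size: 3

This assigns 3 workers to 3 distinct jobs.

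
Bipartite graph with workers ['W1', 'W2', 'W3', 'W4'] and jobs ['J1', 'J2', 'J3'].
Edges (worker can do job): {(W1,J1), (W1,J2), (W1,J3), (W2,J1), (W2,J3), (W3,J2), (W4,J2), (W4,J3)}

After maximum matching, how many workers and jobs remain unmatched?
Unmatched: 1 workers, 0 jobs

Maximum matching size: 3
Workers: 4 total, 3 matched, 1 unmatched
Jobs: 3 total, 3 matched, 0 unmatched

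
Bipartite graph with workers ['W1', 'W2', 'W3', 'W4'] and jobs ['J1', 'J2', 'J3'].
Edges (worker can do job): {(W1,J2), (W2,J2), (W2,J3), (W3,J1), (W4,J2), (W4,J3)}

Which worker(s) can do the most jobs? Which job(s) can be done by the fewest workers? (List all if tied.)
Most versatile: W2, W4 (2 jobs); Least covered: J1 (1 workers)

Worker degrees (jobs they can do): W1:1, W2:2, W3:1, W4:2
Job degrees (workers who can do it): J1:1, J2:3, J3:2

Maximum worker degree is 2, achieved by: W2, W4
Minimum job degree is 1, achieved by: J1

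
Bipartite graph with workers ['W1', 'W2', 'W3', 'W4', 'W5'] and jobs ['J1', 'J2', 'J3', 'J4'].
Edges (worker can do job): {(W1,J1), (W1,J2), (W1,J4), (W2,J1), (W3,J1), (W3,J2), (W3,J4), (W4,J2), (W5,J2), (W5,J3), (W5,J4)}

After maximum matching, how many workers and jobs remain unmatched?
Unmatched: 1 workers, 0 jobs

Maximum matching size: 4
Workers: 5 total, 4 matched, 1 unmatched
Jobs: 4 total, 4 matched, 0 unmatched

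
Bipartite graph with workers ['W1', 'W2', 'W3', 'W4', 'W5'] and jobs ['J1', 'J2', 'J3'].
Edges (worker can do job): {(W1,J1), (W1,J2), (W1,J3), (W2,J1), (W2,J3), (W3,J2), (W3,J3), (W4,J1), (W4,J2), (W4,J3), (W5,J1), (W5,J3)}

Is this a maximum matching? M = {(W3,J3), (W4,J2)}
No, size 2 is not maximum

Proposed matching has size 2.
Maximum matching size for this graph: 3.

This is NOT maximum - can be improved to size 3.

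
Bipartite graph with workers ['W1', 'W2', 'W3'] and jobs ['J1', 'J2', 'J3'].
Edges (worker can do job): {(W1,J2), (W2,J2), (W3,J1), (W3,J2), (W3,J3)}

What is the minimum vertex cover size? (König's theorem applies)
Minimum vertex cover size = 2

By König's theorem: in bipartite graphs,
min vertex cover = max matching = 2

Maximum matching has size 2, so minimum vertex cover also has size 2.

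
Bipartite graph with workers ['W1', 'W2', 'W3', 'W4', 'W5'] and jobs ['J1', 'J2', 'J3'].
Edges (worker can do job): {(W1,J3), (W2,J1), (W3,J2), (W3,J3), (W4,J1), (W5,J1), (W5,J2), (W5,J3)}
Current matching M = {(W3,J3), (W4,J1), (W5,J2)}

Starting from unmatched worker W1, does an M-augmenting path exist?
No augmenting path from W1

Alternating search from W1 reaches jobs: {J1, J2, J3}.
Every reachable job is already matched in M, and following those matched edges back to workers exposes no further unvisited jobs.
No M-augmenting path from W1 exists.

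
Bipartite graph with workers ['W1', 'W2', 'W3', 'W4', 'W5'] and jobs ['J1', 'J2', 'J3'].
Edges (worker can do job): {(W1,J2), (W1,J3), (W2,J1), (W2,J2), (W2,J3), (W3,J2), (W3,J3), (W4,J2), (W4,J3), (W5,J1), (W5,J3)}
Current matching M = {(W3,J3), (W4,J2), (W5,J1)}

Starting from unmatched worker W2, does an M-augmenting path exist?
No augmenting path from W2

Alternating search from W2 reaches jobs: {J1, J2, J3}.
Every reachable job is already matched in M, and following those matched edges back to workers exposes no further unvisited jobs.
No M-augmenting path from W2 exists.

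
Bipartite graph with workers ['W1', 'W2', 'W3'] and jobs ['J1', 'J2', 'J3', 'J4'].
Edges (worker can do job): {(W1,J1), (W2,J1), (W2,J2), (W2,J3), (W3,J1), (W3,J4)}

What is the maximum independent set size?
Maximum independent set = 4

By König's theorem:
- Min vertex cover = Max matching = 3
- Max independent set = Total vertices - Min vertex cover
- Max independent set = 7 - 3 = 4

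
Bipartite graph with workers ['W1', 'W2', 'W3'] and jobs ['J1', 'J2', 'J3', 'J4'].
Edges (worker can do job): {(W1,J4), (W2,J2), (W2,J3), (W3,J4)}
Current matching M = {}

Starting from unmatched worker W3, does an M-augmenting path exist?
Yes: W3 → J4

An M-augmenting path alternates non-matching / matching edges, starting and ending at unmatched vertices.
Path: W3 → J4
(J4 is unmatched in M, so the path is augmenting.)
Flipping edges along this path would increase |M| from 0 to 1.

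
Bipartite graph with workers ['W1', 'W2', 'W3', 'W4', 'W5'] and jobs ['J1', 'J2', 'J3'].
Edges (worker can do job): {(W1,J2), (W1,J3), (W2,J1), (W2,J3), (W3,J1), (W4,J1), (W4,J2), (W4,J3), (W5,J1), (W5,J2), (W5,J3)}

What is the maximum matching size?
Maximum matching size = 3

Maximum matching: {(W3,J1), (W4,J3), (W5,J2)}
Size: 3

This assigns 3 workers to 3 distinct jobs.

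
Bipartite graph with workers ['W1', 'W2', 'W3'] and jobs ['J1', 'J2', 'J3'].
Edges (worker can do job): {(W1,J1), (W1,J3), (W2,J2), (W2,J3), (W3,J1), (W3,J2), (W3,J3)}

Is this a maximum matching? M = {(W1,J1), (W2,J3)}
No, size 2 is not maximum

Proposed matching has size 2.
Maximum matching size for this graph: 3.

This is NOT maximum - can be improved to size 3.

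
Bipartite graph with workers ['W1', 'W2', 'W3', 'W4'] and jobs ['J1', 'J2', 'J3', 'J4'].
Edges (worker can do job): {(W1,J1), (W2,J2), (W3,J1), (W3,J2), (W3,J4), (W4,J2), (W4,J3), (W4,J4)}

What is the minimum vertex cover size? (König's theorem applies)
Minimum vertex cover size = 4

By König's theorem: in bipartite graphs,
min vertex cover = max matching = 4

Maximum matching has size 4, so minimum vertex cover also has size 4.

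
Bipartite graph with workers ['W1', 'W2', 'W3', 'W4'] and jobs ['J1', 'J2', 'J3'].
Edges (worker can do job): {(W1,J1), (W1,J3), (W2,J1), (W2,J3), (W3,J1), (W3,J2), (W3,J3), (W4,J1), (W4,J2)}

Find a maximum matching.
Matching: {(W1,J3), (W3,J2), (W4,J1)}

Maximum matching (size 3):
  W1 → J3
  W3 → J2
  W4 → J1

Each worker is assigned to at most one job, and each job to at most one worker.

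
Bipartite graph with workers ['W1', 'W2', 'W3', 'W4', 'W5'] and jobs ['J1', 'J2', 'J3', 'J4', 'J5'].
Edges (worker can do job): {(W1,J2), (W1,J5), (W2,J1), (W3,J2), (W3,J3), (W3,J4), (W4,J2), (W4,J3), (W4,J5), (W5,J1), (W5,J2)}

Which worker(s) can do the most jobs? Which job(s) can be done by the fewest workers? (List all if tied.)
Most versatile: W3, W4 (3 jobs); Least covered: J4 (1 workers)

Worker degrees (jobs they can do): W1:2, W2:1, W3:3, W4:3, W5:2
Job degrees (workers who can do it): J1:2, J2:4, J3:2, J4:1, J5:2

Maximum worker degree is 3, achieved by: W3, W4
Minimum job degree is 1, achieved by: J4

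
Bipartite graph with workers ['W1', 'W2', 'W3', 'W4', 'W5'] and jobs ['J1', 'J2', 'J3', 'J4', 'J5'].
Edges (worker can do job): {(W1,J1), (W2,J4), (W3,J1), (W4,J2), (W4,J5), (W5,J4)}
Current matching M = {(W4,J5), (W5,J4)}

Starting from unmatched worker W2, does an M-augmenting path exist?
No augmenting path from W2

Alternating search from W2 reaches jobs: {J4}.
Every reachable job is already matched in M, and following those matched edges back to workers exposes no further unvisited jobs.
No M-augmenting path from W2 exists.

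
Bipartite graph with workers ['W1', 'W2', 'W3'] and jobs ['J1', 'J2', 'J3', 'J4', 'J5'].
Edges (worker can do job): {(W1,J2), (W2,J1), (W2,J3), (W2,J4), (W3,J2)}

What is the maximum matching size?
Maximum matching size = 2

Maximum matching: {(W2,J3), (W3,J2)}
Size: 2

This assigns 2 workers to 2 distinct jobs.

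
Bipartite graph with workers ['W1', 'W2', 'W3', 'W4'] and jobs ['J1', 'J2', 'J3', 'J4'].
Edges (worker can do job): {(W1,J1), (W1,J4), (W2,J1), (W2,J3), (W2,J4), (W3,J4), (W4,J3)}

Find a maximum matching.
Matching: {(W1,J1), (W3,J4), (W4,J3)}

Maximum matching (size 3):
  W1 → J1
  W3 → J4
  W4 → J3

Each worker is assigned to at most one job, and each job to at most one worker.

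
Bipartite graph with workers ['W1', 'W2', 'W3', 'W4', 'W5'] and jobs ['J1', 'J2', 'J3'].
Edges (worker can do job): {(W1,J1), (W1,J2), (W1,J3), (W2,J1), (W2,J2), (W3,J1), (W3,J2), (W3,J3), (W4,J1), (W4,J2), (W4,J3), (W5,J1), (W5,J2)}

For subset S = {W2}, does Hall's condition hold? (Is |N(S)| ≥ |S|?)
Yes: |N(S)| = 2, |S| = 1

Subset S = {W2}
Neighbors N(S) = {J1, J2}

|N(S)| = 2, |S| = 1
Hall's condition: |N(S)| ≥ |S| is satisfied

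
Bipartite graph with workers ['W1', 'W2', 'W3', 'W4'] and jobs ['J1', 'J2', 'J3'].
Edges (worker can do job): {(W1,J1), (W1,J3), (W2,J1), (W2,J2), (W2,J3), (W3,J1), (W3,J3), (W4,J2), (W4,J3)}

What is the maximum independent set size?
Maximum independent set = 4

By König's theorem:
- Min vertex cover = Max matching = 3
- Max independent set = Total vertices - Min vertex cover
- Max independent set = 7 - 3 = 4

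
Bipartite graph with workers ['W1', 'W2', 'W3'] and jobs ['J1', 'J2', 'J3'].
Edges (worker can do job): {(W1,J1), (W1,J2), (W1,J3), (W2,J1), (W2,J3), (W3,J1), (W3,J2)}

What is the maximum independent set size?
Maximum independent set = 3

By König's theorem:
- Min vertex cover = Max matching = 3
- Max independent set = Total vertices - Min vertex cover
- Max independent set = 6 - 3 = 3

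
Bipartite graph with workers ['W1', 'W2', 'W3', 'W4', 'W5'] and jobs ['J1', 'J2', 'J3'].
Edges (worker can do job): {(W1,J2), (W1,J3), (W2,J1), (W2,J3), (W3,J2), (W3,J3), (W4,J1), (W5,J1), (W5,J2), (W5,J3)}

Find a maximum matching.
Matching: {(W1,J3), (W3,J2), (W5,J1)}

Maximum matching (size 3):
  W1 → J3
  W3 → J2
  W5 → J1

Each worker is assigned to at most one job, and each job to at most one worker.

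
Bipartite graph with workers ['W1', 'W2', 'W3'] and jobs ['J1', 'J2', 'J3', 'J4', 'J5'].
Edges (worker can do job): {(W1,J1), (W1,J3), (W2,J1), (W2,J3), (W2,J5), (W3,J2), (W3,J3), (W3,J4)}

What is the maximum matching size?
Maximum matching size = 3

Maximum matching: {(W1,J3), (W2,J1), (W3,J2)}
Size: 3

This assigns 3 workers to 3 distinct jobs.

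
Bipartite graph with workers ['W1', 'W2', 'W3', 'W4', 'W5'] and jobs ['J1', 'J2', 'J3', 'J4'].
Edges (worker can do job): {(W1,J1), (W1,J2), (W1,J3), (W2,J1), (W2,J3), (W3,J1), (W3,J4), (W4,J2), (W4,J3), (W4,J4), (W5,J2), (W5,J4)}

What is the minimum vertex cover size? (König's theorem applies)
Minimum vertex cover size = 4

By König's theorem: in bipartite graphs,
min vertex cover = max matching = 4

Maximum matching has size 4, so minimum vertex cover also has size 4.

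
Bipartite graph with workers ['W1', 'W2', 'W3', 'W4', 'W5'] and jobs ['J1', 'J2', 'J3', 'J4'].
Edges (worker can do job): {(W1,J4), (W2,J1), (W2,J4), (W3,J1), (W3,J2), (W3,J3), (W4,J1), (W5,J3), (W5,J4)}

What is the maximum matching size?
Maximum matching size = 4

Maximum matching: {(W1,J4), (W3,J2), (W4,J1), (W5,J3)}
Size: 4

This assigns 4 workers to 4 distinct jobs.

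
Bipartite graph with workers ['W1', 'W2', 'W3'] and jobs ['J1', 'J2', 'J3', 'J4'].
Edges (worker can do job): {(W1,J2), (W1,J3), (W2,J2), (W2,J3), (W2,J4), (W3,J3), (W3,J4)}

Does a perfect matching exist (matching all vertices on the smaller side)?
Yes, perfect matching exists (size 3)

Perfect matching: {(W1,J2), (W2,J3), (W3,J4)}
All 3 vertices on the smaller side are matched.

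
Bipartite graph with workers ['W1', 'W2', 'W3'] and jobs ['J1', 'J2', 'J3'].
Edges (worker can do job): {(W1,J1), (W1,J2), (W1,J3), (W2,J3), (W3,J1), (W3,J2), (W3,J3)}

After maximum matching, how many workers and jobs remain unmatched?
Unmatched: 0 workers, 0 jobs

Maximum matching size: 3
Workers: 3 total, 3 matched, 0 unmatched
Jobs: 3 total, 3 matched, 0 unmatched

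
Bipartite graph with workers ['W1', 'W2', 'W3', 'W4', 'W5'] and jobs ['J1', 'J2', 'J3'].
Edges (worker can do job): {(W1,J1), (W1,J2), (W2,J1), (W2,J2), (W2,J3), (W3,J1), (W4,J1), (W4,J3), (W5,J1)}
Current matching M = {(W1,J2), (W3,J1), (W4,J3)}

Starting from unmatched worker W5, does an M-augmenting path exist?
No augmenting path from W5

Alternating search from W5 reaches jobs: {J1}.
Every reachable job is already matched in M, and following those matched edges back to workers exposes no further unvisited jobs.
No M-augmenting path from W5 exists.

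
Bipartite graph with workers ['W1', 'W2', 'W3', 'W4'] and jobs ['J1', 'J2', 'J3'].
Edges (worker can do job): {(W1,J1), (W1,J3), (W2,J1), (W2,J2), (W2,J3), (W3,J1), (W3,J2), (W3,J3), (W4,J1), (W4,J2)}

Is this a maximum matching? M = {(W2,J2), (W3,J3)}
No, size 2 is not maximum

Proposed matching has size 2.
Maximum matching size for this graph: 3.

This is NOT maximum - can be improved to size 3.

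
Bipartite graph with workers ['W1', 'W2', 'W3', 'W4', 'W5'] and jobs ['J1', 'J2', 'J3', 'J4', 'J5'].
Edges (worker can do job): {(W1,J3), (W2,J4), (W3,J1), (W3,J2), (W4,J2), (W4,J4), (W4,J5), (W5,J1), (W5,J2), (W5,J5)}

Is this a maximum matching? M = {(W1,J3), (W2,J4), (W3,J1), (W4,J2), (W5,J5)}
Yes, size 5 is maximum

Proposed matching has size 5.
Maximum matching size for this graph: 5.

This is a maximum matching.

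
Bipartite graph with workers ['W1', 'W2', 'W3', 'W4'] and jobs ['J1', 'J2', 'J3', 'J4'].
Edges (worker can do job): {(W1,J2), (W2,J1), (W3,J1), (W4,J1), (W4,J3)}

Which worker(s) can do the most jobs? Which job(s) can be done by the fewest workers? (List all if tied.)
Most versatile: W4 (2 jobs); Least covered: J4 (0 workers)

Worker degrees (jobs they can do): W1:1, W2:1, W3:1, W4:2
Job degrees (workers who can do it): J1:3, J2:1, J3:1, J4:0

Maximum worker degree is 2, achieved by: W4
Minimum job degree is 0, achieved by: J4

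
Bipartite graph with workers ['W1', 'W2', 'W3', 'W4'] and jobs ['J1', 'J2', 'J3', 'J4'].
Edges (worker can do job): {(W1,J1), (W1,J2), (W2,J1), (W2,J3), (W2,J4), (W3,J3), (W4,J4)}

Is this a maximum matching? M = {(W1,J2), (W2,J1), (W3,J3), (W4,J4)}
Yes, size 4 is maximum

Proposed matching has size 4.
Maximum matching size for this graph: 4.

This is a maximum matching.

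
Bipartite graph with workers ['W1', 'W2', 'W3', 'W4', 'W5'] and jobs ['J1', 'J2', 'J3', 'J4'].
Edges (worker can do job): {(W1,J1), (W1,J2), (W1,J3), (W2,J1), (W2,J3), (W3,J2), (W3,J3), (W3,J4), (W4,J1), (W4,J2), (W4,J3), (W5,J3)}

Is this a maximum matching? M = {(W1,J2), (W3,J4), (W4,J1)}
No, size 3 is not maximum

Proposed matching has size 3.
Maximum matching size for this graph: 4.

This is NOT maximum - can be improved to size 4.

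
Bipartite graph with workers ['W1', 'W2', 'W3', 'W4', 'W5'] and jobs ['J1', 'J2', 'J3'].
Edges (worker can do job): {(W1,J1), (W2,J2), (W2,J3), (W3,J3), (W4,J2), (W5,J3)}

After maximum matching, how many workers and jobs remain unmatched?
Unmatched: 2 workers, 0 jobs

Maximum matching size: 3
Workers: 5 total, 3 matched, 2 unmatched
Jobs: 3 total, 3 matched, 0 unmatched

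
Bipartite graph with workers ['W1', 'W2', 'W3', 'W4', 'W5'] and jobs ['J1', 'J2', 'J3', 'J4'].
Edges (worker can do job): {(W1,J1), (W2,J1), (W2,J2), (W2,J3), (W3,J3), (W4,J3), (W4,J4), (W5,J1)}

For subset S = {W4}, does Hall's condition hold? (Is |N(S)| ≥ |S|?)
Yes: |N(S)| = 2, |S| = 1

Subset S = {W4}
Neighbors N(S) = {J3, J4}

|N(S)| = 2, |S| = 1
Hall's condition: |N(S)| ≥ |S| is satisfied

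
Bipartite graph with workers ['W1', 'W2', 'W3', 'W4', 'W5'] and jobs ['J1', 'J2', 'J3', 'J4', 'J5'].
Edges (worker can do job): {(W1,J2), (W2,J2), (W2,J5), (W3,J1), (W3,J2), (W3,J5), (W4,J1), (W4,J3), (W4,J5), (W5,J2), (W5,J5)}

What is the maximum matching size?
Maximum matching size = 4

Maximum matching: {(W2,J5), (W3,J1), (W4,J3), (W5,J2)}
Size: 4

This assigns 4 workers to 4 distinct jobs.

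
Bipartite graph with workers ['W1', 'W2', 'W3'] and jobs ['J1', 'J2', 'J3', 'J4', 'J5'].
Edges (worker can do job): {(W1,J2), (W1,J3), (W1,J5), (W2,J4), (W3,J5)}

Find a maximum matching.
Matching: {(W1,J3), (W2,J4), (W3,J5)}

Maximum matching (size 3):
  W1 → J3
  W2 → J4
  W3 → J5

Each worker is assigned to at most one job, and each job to at most one worker.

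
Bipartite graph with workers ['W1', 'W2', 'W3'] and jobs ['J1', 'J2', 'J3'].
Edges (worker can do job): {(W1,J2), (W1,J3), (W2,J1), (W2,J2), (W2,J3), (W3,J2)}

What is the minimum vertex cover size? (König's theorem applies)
Minimum vertex cover size = 3

By König's theorem: in bipartite graphs,
min vertex cover = max matching = 3

Maximum matching has size 3, so minimum vertex cover also has size 3.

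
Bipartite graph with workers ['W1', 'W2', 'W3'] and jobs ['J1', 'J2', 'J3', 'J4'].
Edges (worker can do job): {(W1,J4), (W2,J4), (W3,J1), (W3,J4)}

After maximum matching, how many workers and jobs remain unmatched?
Unmatched: 1 workers, 2 jobs

Maximum matching size: 2
Workers: 3 total, 2 matched, 1 unmatched
Jobs: 4 total, 2 matched, 2 unmatched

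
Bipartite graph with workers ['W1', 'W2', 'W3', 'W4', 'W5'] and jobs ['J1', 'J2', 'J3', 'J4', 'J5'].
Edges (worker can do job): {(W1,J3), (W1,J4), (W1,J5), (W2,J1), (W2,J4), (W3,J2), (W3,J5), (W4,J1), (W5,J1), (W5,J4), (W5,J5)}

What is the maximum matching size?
Maximum matching size = 5

Maximum matching: {(W1,J3), (W2,J4), (W3,J2), (W4,J1), (W5,J5)}
Size: 5

This assigns 5 workers to 5 distinct jobs.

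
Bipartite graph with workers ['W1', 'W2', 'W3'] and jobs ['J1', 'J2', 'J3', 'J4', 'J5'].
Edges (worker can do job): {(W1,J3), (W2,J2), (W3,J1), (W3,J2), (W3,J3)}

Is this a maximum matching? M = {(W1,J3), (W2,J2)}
No, size 2 is not maximum

Proposed matching has size 2.
Maximum matching size for this graph: 3.

This is NOT maximum - can be improved to size 3.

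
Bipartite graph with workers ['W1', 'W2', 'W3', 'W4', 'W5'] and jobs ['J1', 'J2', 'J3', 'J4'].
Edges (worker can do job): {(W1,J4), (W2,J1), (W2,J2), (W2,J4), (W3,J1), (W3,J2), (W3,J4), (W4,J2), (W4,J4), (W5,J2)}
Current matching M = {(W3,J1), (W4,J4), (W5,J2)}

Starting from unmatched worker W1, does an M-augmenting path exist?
No augmenting path from W1

Alternating search from W1 reaches jobs: {J2, J4}.
Every reachable job is already matched in M, and following those matched edges back to workers exposes no further unvisited jobs.
No M-augmenting path from W1 exists.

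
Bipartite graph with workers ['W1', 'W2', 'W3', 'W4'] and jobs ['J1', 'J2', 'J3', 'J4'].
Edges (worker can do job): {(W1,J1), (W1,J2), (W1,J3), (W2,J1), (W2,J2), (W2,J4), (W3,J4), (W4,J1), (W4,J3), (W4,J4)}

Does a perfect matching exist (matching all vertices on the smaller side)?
Yes, perfect matching exists (size 4)

Perfect matching: {(W1,J2), (W2,J1), (W3,J4), (W4,J3)}
All 4 vertices on the smaller side are matched.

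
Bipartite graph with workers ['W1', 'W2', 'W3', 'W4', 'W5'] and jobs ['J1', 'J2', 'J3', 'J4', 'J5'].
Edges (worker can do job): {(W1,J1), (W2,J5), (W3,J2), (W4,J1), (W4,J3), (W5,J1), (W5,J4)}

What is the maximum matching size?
Maximum matching size = 5

Maximum matching: {(W1,J1), (W2,J5), (W3,J2), (W4,J3), (W5,J4)}
Size: 5

This assigns 5 workers to 5 distinct jobs.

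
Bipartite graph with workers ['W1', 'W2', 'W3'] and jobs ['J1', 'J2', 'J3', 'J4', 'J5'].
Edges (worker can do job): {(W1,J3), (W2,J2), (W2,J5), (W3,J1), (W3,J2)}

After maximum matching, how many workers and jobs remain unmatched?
Unmatched: 0 workers, 2 jobs

Maximum matching size: 3
Workers: 3 total, 3 matched, 0 unmatched
Jobs: 5 total, 3 matched, 2 unmatched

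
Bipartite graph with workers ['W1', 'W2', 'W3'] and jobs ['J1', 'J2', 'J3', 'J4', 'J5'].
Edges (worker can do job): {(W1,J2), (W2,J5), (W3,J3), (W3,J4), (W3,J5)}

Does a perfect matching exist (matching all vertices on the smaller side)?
Yes, perfect matching exists (size 3)

Perfect matching: {(W1,J2), (W2,J5), (W3,J3)}
All 3 vertices on the smaller side are matched.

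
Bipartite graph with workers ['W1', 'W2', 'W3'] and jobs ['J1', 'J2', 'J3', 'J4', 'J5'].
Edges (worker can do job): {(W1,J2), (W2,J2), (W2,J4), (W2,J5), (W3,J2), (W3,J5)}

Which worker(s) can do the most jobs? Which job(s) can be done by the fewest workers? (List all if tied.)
Most versatile: W2 (3 jobs); Least covered: J1, J3 (0 workers)

Worker degrees (jobs they can do): W1:1, W2:3, W3:2
Job degrees (workers who can do it): J1:0, J2:3, J3:0, J4:1, J5:2

Maximum worker degree is 3, achieved by: W2
Minimum job degree is 0, achieved by: J1, J3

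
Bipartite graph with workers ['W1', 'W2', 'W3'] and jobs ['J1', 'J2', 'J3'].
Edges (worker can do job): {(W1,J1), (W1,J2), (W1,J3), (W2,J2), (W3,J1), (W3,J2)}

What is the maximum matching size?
Maximum matching size = 3

Maximum matching: {(W1,J3), (W2,J2), (W3,J1)}
Size: 3

This assigns 3 workers to 3 distinct jobs.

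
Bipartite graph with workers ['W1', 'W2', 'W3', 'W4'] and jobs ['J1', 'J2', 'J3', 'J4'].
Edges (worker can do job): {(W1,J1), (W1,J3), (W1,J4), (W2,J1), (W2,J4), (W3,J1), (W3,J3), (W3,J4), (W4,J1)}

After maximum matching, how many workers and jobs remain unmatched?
Unmatched: 1 workers, 1 jobs

Maximum matching size: 3
Workers: 4 total, 3 matched, 1 unmatched
Jobs: 4 total, 3 matched, 1 unmatched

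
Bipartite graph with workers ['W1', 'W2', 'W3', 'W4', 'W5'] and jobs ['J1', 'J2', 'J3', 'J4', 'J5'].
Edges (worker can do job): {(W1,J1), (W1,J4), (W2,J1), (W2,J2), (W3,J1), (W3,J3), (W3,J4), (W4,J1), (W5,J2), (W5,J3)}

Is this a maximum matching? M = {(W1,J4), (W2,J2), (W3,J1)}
No, size 3 is not maximum

Proposed matching has size 3.
Maximum matching size for this graph: 4.

This is NOT maximum - can be improved to size 4.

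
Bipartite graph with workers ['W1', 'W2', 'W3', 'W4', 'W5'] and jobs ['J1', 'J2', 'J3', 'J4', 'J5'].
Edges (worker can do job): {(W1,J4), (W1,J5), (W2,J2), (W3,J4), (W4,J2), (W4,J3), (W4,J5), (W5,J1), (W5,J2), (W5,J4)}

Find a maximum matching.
Matching: {(W1,J5), (W2,J2), (W3,J4), (W4,J3), (W5,J1)}

Maximum matching (size 5):
  W1 → J5
  W2 → J2
  W3 → J4
  W4 → J3
  W5 → J1

Each worker is assigned to at most one job, and each job to at most one worker.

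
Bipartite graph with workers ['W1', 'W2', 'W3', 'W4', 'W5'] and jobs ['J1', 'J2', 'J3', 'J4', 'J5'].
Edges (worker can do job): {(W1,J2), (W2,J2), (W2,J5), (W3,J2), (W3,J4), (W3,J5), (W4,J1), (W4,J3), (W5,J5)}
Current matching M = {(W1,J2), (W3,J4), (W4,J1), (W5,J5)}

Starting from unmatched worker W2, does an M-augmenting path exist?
No augmenting path from W2

Alternating search from W2 reaches jobs: {J2, J5}.
Every reachable job is already matched in M, and following those matched edges back to workers exposes no further unvisited jobs.
No M-augmenting path from W2 exists.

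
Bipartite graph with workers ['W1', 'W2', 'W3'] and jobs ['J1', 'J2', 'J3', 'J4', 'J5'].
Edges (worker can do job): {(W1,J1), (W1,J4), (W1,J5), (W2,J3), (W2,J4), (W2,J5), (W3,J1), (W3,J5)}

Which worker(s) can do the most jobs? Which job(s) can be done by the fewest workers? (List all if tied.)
Most versatile: W1, W2 (3 jobs); Least covered: J2 (0 workers)

Worker degrees (jobs they can do): W1:3, W2:3, W3:2
Job degrees (workers who can do it): J1:2, J2:0, J3:1, J4:2, J5:3

Maximum worker degree is 3, achieved by: W1, W2
Minimum job degree is 0, achieved by: J2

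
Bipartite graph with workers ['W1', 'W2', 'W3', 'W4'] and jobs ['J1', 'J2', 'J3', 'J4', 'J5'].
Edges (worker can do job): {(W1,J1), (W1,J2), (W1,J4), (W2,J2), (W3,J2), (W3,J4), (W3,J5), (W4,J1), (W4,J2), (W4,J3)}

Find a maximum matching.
Matching: {(W1,J4), (W2,J2), (W3,J5), (W4,J1)}

Maximum matching (size 4):
  W1 → J4
  W2 → J2
  W3 → J5
  W4 → J1

Each worker is assigned to at most one job, and each job to at most one worker.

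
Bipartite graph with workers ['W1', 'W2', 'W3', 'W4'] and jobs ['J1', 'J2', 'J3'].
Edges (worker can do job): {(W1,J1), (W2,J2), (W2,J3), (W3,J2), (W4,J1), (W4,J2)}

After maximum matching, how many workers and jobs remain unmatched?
Unmatched: 1 workers, 0 jobs

Maximum matching size: 3
Workers: 4 total, 3 matched, 1 unmatched
Jobs: 3 total, 3 matched, 0 unmatched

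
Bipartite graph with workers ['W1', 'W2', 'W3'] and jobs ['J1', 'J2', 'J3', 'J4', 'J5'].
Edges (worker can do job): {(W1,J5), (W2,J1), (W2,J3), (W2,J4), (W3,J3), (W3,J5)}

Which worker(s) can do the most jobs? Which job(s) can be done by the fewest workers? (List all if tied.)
Most versatile: W2 (3 jobs); Least covered: J2 (0 workers)

Worker degrees (jobs they can do): W1:1, W2:3, W3:2
Job degrees (workers who can do it): J1:1, J2:0, J3:2, J4:1, J5:2

Maximum worker degree is 3, achieved by: W2
Minimum job degree is 0, achieved by: J2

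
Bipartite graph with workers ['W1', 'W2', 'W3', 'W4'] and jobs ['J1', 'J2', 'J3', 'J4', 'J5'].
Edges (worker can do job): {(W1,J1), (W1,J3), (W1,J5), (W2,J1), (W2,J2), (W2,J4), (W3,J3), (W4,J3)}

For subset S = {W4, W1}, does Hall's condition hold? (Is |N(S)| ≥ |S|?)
Yes: |N(S)| = 3, |S| = 2

Subset S = {W4, W1}
Neighbors N(S) = {J1, J3, J5}

|N(S)| = 3, |S| = 2
Hall's condition: |N(S)| ≥ |S| is satisfied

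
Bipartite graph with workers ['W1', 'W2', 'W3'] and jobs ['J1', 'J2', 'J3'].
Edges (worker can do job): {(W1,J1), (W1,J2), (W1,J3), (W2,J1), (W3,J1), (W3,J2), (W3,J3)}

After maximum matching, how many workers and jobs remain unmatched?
Unmatched: 0 workers, 0 jobs

Maximum matching size: 3
Workers: 3 total, 3 matched, 0 unmatched
Jobs: 3 total, 3 matched, 0 unmatched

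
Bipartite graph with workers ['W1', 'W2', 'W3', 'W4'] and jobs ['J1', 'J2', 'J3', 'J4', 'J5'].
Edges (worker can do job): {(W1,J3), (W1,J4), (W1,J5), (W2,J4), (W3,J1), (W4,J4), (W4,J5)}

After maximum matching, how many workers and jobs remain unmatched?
Unmatched: 0 workers, 1 jobs

Maximum matching size: 4
Workers: 4 total, 4 matched, 0 unmatched
Jobs: 5 total, 4 matched, 1 unmatched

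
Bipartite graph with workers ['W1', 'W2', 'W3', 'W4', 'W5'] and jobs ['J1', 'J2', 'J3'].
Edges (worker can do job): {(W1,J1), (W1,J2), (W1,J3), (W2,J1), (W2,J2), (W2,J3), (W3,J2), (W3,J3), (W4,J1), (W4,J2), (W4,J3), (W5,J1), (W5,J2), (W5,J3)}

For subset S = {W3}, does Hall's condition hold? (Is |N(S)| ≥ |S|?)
Yes: |N(S)| = 2, |S| = 1

Subset S = {W3}
Neighbors N(S) = {J2, J3}

|N(S)| = 2, |S| = 1
Hall's condition: |N(S)| ≥ |S| is satisfied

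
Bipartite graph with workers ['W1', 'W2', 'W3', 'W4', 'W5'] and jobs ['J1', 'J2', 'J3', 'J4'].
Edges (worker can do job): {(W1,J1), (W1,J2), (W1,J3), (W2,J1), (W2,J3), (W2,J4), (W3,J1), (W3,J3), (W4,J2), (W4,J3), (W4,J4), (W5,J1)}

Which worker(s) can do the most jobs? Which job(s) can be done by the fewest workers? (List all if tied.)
Most versatile: W1, W2, W4 (3 jobs); Least covered: J2, J4 (2 workers)

Worker degrees (jobs they can do): W1:3, W2:3, W3:2, W4:3, W5:1
Job degrees (workers who can do it): J1:4, J2:2, J3:4, J4:2

Maximum worker degree is 3, achieved by: W1, W2, W4
Minimum job degree is 2, achieved by: J2, J4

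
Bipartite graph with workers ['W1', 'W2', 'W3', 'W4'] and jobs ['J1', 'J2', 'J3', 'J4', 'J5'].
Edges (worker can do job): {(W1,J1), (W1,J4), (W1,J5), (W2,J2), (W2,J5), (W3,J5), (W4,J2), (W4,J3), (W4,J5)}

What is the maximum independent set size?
Maximum independent set = 5

By König's theorem:
- Min vertex cover = Max matching = 4
- Max independent set = Total vertices - Min vertex cover
- Max independent set = 9 - 4 = 5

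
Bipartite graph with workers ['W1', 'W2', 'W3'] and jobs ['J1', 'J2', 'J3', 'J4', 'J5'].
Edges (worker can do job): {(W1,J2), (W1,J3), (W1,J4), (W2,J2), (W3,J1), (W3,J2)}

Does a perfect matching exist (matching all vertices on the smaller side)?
Yes, perfect matching exists (size 3)

Perfect matching: {(W1,J3), (W2,J2), (W3,J1)}
All 3 vertices on the smaller side are matched.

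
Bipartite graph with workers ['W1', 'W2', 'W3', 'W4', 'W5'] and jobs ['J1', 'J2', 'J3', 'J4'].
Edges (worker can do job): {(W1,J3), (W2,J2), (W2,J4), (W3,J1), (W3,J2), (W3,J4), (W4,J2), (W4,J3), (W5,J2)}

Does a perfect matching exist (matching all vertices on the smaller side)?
Yes, perfect matching exists (size 4)

Perfect matching: {(W2,J4), (W3,J1), (W4,J3), (W5,J2)}
All 4 vertices on the smaller side are matched.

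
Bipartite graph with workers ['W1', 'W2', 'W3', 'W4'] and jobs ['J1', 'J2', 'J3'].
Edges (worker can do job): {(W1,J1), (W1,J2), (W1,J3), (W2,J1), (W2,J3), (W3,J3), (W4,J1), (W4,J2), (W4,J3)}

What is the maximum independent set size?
Maximum independent set = 4

By König's theorem:
- Min vertex cover = Max matching = 3
- Max independent set = Total vertices - Min vertex cover
- Max independent set = 7 - 3 = 4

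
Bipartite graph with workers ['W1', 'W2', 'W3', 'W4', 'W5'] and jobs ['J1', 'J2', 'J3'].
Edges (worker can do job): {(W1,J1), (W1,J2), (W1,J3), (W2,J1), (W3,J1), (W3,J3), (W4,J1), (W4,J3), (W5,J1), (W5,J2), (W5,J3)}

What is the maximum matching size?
Maximum matching size = 3

Maximum matching: {(W3,J1), (W4,J3), (W5,J2)}
Size: 3

This assigns 3 workers to 3 distinct jobs.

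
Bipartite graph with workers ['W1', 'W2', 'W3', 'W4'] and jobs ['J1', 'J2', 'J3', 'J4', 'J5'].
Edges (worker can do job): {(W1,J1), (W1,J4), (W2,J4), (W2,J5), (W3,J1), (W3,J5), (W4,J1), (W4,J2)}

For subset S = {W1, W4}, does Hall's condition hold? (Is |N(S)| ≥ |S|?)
Yes: |N(S)| = 3, |S| = 2

Subset S = {W1, W4}
Neighbors N(S) = {J1, J2, J4}

|N(S)| = 3, |S| = 2
Hall's condition: |N(S)| ≥ |S| is satisfied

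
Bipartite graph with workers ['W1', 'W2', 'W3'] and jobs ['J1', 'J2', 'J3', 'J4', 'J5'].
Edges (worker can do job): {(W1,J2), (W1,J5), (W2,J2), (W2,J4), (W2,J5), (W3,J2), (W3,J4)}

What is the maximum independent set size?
Maximum independent set = 5

By König's theorem:
- Min vertex cover = Max matching = 3
- Max independent set = Total vertices - Min vertex cover
- Max independent set = 8 - 3 = 5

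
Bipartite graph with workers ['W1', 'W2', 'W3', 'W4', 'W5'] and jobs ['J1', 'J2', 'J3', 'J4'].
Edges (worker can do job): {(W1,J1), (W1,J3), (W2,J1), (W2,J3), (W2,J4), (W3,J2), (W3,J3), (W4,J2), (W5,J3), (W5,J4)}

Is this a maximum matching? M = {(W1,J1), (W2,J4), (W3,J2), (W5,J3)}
Yes, size 4 is maximum

Proposed matching has size 4.
Maximum matching size for this graph: 4.

This is a maximum matching.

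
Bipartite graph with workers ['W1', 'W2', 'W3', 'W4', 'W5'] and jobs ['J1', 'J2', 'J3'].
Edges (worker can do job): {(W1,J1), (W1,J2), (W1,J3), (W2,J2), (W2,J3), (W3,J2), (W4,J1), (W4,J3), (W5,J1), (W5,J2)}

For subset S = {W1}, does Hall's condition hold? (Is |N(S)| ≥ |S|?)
Yes: |N(S)| = 3, |S| = 1

Subset S = {W1}
Neighbors N(S) = {J1, J2, J3}

|N(S)| = 3, |S| = 1
Hall's condition: |N(S)| ≥ |S| is satisfied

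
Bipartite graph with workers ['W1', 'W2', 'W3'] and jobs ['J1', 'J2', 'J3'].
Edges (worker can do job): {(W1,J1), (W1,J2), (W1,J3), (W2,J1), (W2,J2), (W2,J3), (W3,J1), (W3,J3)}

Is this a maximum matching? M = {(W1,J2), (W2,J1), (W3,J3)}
Yes, size 3 is maximum

Proposed matching has size 3.
Maximum matching size for this graph: 3.

This is a maximum matching.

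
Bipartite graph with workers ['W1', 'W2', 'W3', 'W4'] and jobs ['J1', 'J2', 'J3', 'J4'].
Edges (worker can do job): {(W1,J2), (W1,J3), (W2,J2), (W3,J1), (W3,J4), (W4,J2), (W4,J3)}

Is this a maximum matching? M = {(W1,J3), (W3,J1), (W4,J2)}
Yes, size 3 is maximum

Proposed matching has size 3.
Maximum matching size for this graph: 3.

This is a maximum matching.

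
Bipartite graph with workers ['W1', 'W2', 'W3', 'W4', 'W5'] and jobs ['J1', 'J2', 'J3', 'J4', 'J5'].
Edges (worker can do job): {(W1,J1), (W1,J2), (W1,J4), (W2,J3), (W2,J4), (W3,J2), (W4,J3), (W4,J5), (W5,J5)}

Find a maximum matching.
Matching: {(W1,J1), (W2,J4), (W3,J2), (W4,J3), (W5,J5)}

Maximum matching (size 5):
  W1 → J1
  W2 → J4
  W3 → J2
  W4 → J3
  W5 → J5

Each worker is assigned to at most one job, and each job to at most one worker.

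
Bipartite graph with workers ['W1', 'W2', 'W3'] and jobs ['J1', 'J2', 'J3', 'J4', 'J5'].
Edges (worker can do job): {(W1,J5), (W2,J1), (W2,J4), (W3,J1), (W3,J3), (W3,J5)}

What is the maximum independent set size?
Maximum independent set = 5

By König's theorem:
- Min vertex cover = Max matching = 3
- Max independent set = Total vertices - Min vertex cover
- Max independent set = 8 - 3 = 5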